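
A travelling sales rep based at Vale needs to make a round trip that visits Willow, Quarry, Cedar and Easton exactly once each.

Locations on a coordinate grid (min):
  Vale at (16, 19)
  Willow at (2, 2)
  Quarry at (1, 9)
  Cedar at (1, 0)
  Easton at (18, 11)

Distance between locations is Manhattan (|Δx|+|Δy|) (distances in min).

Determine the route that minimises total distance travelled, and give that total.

Vale-Willow-Quarry-Cedar-Easton-Vale: 31+8+9+28+10 = 86
Vale-Willow-Quarry-Easton-Cedar-Vale: 31+8+19+28+34 = 120
Vale-Willow-Cedar-Quarry-Easton-Vale: 31+3+9+19+10 = 72
Vale-Willow-Cedar-Easton-Quarry-Vale: 31+3+28+19+25 = 106
Vale-Willow-Easton-Quarry-Cedar-Vale: 31+25+19+9+34 = 118
Vale-Willow-Easton-Cedar-Quarry-Vale: 31+25+28+9+25 = 118
Vale-Quarry-Willow-Cedar-Easton-Vale: 25+8+3+28+10 = 74
Vale-Quarry-Willow-Easton-Cedar-Vale: 25+8+25+28+34 = 120
Vale-Quarry-Cedar-Willow-Easton-Vale: 25+9+3+25+10 = 72
Vale-Quarry-Easton-Willow-Cedar-Vale: 25+19+25+3+34 = 106
Vale-Cedar-Willow-Quarry-Easton-Vale: 34+3+8+19+10 = 74
Vale-Cedar-Quarry-Willow-Easton-Vale: 34+9+8+25+10 = 86
The minimum is 72.
One optimal route: Vale → Willow → Cedar → Quarry → Easton → Vale (or its reverse).

72 min — the shortest possible round trip.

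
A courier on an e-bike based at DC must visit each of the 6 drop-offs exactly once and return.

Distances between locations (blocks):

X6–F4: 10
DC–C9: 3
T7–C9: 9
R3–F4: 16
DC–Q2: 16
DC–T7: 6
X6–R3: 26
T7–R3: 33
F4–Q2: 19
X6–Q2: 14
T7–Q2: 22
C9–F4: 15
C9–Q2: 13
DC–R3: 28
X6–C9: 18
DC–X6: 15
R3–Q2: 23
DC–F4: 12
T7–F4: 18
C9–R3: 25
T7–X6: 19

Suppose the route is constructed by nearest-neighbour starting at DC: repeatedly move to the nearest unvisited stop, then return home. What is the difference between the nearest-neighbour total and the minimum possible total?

DC: C9=3, T7=6, F4=12, X6=15, Q2=16, R3=28 ⇒ C9
C9: T7=9, Q2=13, F4=15, X6=18, R3=25 ⇒ T7
T7: F4=18, X6=19, Q2=22, R3=33 ⇒ F4
F4: X6=10, R3=16, Q2=19 ⇒ X6
X6: Q2=14, R3=26 ⇒ Q2
Q2: R3=23 ⇒ R3
NN route DC → C9 → T7 → F4 → X6 → Q2 → R3 → DC costs 105.
Optimal: DC → T7 → X6 → F4 → R3 → Q2 → C9 → DC costs 90 (by enumerating all 360 distinct tours).
Excess = 105 − 90 = 15.

15 blocks longer than the optimal tour.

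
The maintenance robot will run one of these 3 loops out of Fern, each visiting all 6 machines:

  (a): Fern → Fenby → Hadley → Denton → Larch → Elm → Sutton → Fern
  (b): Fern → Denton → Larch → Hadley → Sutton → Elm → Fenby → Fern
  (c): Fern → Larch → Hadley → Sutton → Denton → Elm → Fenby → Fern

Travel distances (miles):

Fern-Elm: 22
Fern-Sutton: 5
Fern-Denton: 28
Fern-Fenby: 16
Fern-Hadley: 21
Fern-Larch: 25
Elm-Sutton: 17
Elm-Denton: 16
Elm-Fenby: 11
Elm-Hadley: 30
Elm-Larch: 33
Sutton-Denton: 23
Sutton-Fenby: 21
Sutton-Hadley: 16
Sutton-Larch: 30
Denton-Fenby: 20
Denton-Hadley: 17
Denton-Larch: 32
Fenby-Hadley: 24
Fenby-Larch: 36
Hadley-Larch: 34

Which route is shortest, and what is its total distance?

(a): 16 + 24 + 17 + 32 + 33 + 17 + 5 = 144
(b): 28 + 32 + 34 + 16 + 17 + 11 + 16 = 154
(c): 25 + 34 + 16 + 23 + 16 + 11 + 16 = 141

141 miles — (c) is the shortest.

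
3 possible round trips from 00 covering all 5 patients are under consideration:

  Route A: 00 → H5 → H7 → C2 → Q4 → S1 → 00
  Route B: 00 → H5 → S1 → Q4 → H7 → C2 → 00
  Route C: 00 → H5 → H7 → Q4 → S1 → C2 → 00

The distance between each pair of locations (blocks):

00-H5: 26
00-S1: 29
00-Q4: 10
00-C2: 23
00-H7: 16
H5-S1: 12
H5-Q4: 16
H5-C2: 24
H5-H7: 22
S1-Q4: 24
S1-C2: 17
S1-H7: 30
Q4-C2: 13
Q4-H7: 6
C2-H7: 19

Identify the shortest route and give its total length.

Route A: 26 + 22 + 19 + 13 + 24 + 29 = 133
Route B: 26 + 12 + 24 + 6 + 19 + 23 = 110
Route C: 26 + 22 + 6 + 24 + 17 + 23 = 118

Shortest is Route B, total 110 blocks.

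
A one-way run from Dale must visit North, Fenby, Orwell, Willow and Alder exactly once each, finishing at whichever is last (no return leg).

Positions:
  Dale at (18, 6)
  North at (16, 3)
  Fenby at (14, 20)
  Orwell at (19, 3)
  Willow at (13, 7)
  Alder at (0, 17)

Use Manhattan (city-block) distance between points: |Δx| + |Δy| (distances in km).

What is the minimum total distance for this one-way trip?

45 km — the minimum one-way total.

There are 5! = 120 possible orderings.
Dale → North → Fenby → Orwell → Willow → Alder: 5+19+22+10+23 = 79
Dale → North → Fenby → Orwell → Alder → Willow: 5+19+22+33+23 = 102
Dale → North → Fenby → Willow → Orwell → Alder: 5+19+14+10+33 = 81
Dale → North → Fenby → Willow → Alder → Orwell: 5+19+14+23+33 = 94
Dale → North → Fenby → Alder → Orwell → Willow: 5+19+17+33+10 = 84
Dale → North → Fenby → Alder → Willow → Orwell: 5+19+17+23+10 = 74
Dale → North → Orwell → Fenby → Willow → Alder: 5+3+22+14+23 = 67
Dale → North → Orwell → Fenby → Alder → Willow: 5+3+22+17+23 = 70
Dale → North → Orwell → Willow → Fenby → Alder: 5+3+10+14+17 = 49
Dale → North → Orwell → Willow → Alder → Fenby: 5+3+10+23+17 = 58
Dale → North → Orwell → Alder → Fenby → Willow: 5+3+33+17+14 = 72
Dale → North → Orwell → Alder → Willow → Fenby: 5+3+33+23+14 = 78
Dale → North → Willow → Fenby → Orwell → Alder: 5+7+14+22+33 = 81
Dale → North → Willow → Fenby → Alder → Orwell: 5+7+14+17+33 = 76
… (106 more)
Dale → Orwell → North → Willow → Fenby → Alder: 4+3+7+14+17 = 45  ← best
The minimum is 45.
One shortest path: Dale → Orwell → North → Willow → Fenby → Alder.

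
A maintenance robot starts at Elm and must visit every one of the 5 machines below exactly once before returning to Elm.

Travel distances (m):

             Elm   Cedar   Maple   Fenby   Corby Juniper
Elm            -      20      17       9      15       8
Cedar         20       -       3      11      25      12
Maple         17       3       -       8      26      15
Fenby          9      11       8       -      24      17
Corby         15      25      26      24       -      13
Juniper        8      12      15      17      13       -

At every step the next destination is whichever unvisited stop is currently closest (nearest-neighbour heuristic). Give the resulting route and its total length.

Total distance 70 m via the nearest-neighbour route Elm → Juniper → Cedar → Maple → Fenby → Corby → Elm.

At Elm the remaining stops are Juniper 8, Fenby 9, Corby 15, Maple 17, Cedar 20; go to Juniper.
At Juniper the remaining stops are Cedar 12, Corby 13, Maple 15, Fenby 17; go to Cedar.
At Cedar the remaining stops are Maple 3, Fenby 11, Corby 25; go to Maple.
At Maple the remaining stops are Fenby 8, Corby 26; go to Fenby.
At Fenby the remaining stops are Corby 24; go to Corby.
Return Corby→Elm: 15.
Total = 8 + 12 + 3 + 8 + 24 + 15 = 70.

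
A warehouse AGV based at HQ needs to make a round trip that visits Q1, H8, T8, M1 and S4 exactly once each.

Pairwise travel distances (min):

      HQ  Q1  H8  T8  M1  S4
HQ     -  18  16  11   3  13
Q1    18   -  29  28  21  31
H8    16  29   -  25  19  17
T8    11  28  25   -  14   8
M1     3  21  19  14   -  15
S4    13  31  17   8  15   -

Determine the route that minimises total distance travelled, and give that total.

Shortest round trip = 89 min.

HQ-Q1-H8-T8-M1-S4-HQ: 18+29+25+14+15+13 = 114
HQ-Q1-H8-T8-S4-M1-HQ: 18+29+25+8+15+3 = 98
HQ-Q1-H8-M1-T8-S4-HQ: 18+29+19+14+8+13 = 101
HQ-Q1-H8-M1-S4-T8-HQ: 18+29+19+15+8+11 = 100
HQ-Q1-H8-S4-T8-M1-HQ: 18+29+17+8+14+3 = 89
HQ-Q1-H8-S4-M1-T8-HQ: 18+29+17+15+14+11 = 104
HQ-Q1-T8-H8-M1-S4-HQ: 18+28+25+19+15+13 = 118
HQ-Q1-T8-H8-S4-M1-HQ: 18+28+25+17+15+3 = 106
HQ-Q1-T8-M1-H8-S4-HQ: 18+28+14+19+17+13 = 109
HQ-Q1-T8-M1-S4-H8-HQ: 18+28+14+15+17+16 = 108
HQ-Q1-T8-S4-H8-M1-HQ: 18+28+8+17+19+3 = 93
HQ-Q1-T8-S4-M1-H8-HQ: 18+28+8+15+19+16 = 104
HQ-Q1-M1-H8-T8-S4-HQ: 18+21+19+25+8+13 = 104
HQ-Q1-M1-H8-S4-T8-HQ: 18+21+19+17+8+11 = 94
… (46 more)
The minimum is 89.
One optimal route: HQ → Q1 → H8 → S4 → T8 → M1 → HQ (or its reverse).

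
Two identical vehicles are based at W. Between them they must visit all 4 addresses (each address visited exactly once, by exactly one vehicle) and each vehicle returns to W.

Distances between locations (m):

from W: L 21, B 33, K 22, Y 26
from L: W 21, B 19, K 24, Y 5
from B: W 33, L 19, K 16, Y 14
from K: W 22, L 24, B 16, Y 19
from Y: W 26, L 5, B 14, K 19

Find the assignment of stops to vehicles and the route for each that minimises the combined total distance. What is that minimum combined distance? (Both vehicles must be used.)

117 m — the smallest possible combined total.

There are 2^3 − 1 = 7 ways to divide the 4 stops into two non-empty groups. For each, the best each vehicle can do is its own shortest tour through its group:
  {L} + {B, K, Y}: 42 + 78 = 120
  {B} + {L, K, Y}: 66 + 67 = 133
  {L, B} + {K, Y}: 73 + 67 = 140
  {K} + {L, B, Y}: 44 + 73 = 117
  {L, K} + {B, Y}: 67 + 73 = 140
  {B, K} + {L, Y}: 71 + 52 = 123
  … (7 splits in total)
Best: vehicle 1 W → K → W = 44; vehicle 2 W → L → Y → B → W = 73; combined 117.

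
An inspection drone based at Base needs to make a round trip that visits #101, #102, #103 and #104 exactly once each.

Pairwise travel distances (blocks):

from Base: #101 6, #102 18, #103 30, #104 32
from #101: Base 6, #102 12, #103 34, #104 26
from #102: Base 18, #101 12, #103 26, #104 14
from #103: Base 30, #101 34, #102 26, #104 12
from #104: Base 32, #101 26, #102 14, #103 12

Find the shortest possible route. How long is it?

Shortest round trip = 74 blocks.

There are 12 distinct closed tours to check (reversals are equivalent).
Base → #101 → #102 → #103 → #104 → Base: 6+12+26+12+32 = 88
Base → #101 → #102 → #104 → #103 → Base: 6+12+14+12+30 = 74
Base → #101 → #103 → #102 → #104 → Base: 6+34+26+14+32 = 112
Base → #101 → #103 → #104 → #102 → Base: 6+34+12+14+18 = 84
Base → #101 → #104 → #102 → #103 → Base: 6+26+14+26+30 = 102
Base → #101 → #104 → #103 → #102 → Base: 6+26+12+26+18 = 88
Base → #102 → #101 → #103 → #104 → Base: 18+12+34+12+32 = 108
Base → #102 → #101 → #104 → #103 → Base: 18+12+26+12+30 = 98
Base → #102 → #103 → #101 → #104 → Base: 18+26+34+26+32 = 136
Base → #102 → #104 → #101 → #103 → Base: 18+14+26+34+30 = 122
Base → #103 → #101 → #102 → #104 → Base: 30+34+12+14+32 = 122
Base → #103 → #102 → #101 → #104 → Base: 30+26+12+26+32 = 126
The minimum is 74.
One optimal route: Base → #101 → #102 → #104 → #103 → Base (or its reverse).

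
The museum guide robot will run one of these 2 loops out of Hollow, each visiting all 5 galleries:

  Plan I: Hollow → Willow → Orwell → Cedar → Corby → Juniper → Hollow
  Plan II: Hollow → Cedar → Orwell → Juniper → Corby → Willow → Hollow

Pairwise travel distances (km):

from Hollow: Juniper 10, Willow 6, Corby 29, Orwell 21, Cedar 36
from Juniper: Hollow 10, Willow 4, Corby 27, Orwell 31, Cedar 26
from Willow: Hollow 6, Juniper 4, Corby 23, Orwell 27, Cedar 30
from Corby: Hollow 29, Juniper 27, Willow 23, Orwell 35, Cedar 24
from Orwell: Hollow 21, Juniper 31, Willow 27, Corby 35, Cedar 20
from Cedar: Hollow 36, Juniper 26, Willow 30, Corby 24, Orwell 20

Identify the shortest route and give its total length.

Plan I: 6 + 27 + 20 + 24 + 27 + 10 = 114
Plan II: 36 + 20 + 31 + 27 + 23 + 6 = 143

114 km — Plan I is the shortest.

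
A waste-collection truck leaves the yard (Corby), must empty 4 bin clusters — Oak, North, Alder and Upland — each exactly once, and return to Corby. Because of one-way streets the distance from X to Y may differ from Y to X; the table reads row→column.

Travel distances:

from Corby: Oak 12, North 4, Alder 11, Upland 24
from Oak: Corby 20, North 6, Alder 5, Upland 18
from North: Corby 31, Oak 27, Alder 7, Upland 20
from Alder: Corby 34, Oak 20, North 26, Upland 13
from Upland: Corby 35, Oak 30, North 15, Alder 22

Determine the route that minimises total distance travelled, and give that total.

Corby-Oak-North-Alder-Upland-Corby: 12+6+7+13+35 = 73
Corby-Oak-North-Upland-Alder-Corby: 12+6+20+22+34 = 94
Corby-Oak-Alder-North-Upland-Corby: 12+5+26+20+35 = 98
Corby-Oak-Alder-Upland-North-Corby: 12+5+13+15+31 = 76
Corby-Oak-Upland-North-Alder-Corby: 12+18+15+7+34 = 86
Corby-Oak-Upland-Alder-North-Corby: 12+18+22+26+31 = 109
Corby-North-Oak-Alder-Upland-Corby: 4+27+5+13+35 = 84
Corby-North-Oak-Upland-Alder-Corby: 4+27+18+22+34 = 105
Corby-North-Alder-Oak-Upland-Corby: 4+7+20+18+35 = 84
Corby-North-Alder-Upland-Oak-Corby: 4+7+13+30+20 = 74
Corby-North-Upland-Oak-Alder-Corby: 4+20+30+5+34 = 93
Corby-North-Upland-Alder-Oak-Corby: 4+20+22+20+20 = 86
Corby-Alder-Oak-North-Upland-Corby: 11+20+6+20+35 = 92
Corby-Alder-Oak-Upland-North-Corby: 11+20+18+15+31 = 95
… (10 more)
The minimum is 73.
One optimal route: Corby → Oak → North → Alder → Upland → Corby.

Shortest round trip = 73.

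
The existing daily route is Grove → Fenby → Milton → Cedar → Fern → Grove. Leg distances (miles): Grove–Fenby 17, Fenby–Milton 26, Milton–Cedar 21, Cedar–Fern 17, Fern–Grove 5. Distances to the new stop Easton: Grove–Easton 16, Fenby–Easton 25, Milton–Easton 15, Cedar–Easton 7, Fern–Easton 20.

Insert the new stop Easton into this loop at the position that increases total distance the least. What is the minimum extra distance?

Minimum extra distance: 1 miles, inserting Easton between Milton and Cedar.

Insertion cost between consecutive stops i–j is d(i,Easton) + d(Easton,j) − d(i,j):
  between Grove and Fenby: 16 + 25 − 17 = 24
  between Fenby and Milton: 25 + 15 − 26 = 14
  between Milton and Cedar: 15 + 7 − 21 = 1
  between Cedar and Fern: 7 + 20 − 17 = 10
  between Fern and Grove: 20 + 16 − 5 = 31
Cheapest insertion is between Milton and Cedar, adding 1.
New total = 86 + 1 = 87.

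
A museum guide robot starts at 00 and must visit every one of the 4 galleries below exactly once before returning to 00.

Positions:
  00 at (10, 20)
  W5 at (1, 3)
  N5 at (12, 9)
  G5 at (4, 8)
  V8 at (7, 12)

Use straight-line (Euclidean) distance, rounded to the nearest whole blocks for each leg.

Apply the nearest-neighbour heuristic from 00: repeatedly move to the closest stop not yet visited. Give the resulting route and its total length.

At 00 the remaining stops are V8 9, N5 11, G5 13, W5 19; go to V8.
At V8 the remaining stops are G5 5, N5 6, W5 11; go to G5.
At G5 the remaining stops are W5 6, N5 8; go to W5.
At W5 the remaining stops are N5 13; go to N5.
Return N5→00: 11.
Total = 9 + 5 + 6 + 13 + 11 = 44.

44 blocks along 00 → V8 → G5 → W5 → N5 → 00.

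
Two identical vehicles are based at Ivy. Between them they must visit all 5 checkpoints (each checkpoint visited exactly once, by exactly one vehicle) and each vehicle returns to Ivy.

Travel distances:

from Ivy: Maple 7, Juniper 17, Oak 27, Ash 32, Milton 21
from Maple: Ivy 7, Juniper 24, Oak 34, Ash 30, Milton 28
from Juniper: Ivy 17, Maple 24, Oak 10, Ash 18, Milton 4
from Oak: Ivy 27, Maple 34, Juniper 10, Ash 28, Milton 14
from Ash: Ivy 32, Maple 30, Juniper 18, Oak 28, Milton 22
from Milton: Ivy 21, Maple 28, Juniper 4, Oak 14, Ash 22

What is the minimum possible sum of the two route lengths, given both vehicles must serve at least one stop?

There are 2^4 − 1 = 15 ways to divide the 5 stops into two non-empty groups. For each, the best each vehicle can do is its own shortest tour through its group:
  {Maple} + {Juniper, Oak, Ash, Milton}: 14 + 95 = 109
  {Juniper} + {Maple, Oak, Ash, Milton}: 34 + 100 = 134
  {Maple, Juniper} + {Oak, Ash, Milton}: 48 + 95 = 143
  {Oak} + {Maple, Juniper, Ash, Milton}: 54 + 80 = 134
  {Maple, Oak} + {Juniper, Ash, Milton}: 68 + 75 = 143
  {Juniper, Oak} + {Maple, Ash, Milton}: 54 + 80 = 134
  … (15 splits in total)
Best: vehicle 1 Ivy → Maple → Ivy = 14; vehicle 2 Ivy → Juniper → Oak → Milton → Ash → Ivy = 95; combined 109.

109 — the smallest possible combined total.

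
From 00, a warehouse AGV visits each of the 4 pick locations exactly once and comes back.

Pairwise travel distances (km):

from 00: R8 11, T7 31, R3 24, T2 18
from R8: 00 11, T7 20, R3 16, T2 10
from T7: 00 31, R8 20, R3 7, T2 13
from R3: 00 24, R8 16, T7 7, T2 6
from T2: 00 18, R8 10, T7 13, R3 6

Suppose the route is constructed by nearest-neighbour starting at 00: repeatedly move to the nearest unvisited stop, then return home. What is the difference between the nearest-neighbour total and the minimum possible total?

3 km longer than the optimal tour.

From 00: R8=11, T2=18, R3=24, T7=31 → choose R8 (11).
From R8: T2=10, R3=16, T7=20 → choose T2 (10).
From T2: R3=6, T7=13 → choose R3 (6).
From R3: T7=7 → choose T7 (7).
NN route 00 → R8 → T2 → R3 → T7 → 00 costs 65.
Optimal: 00 → R8 → T7 → R3 → T2 → 00 costs 62 (by enumerating all 12 distinct tours).
Excess = 65 − 62 = 3.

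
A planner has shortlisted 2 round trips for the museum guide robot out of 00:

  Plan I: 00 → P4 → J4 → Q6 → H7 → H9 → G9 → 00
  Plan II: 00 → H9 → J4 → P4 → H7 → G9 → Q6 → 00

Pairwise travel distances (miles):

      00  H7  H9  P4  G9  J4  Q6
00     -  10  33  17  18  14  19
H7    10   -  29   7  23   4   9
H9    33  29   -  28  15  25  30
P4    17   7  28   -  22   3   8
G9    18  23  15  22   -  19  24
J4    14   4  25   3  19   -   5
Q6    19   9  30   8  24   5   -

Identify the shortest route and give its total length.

96 miles — Plan I is the shortest.

Plan I: 17 + 3 + 5 + 9 + 29 + 15 + 18 = 96
Plan II: 33 + 25 + 3 + 7 + 23 + 24 + 19 = 134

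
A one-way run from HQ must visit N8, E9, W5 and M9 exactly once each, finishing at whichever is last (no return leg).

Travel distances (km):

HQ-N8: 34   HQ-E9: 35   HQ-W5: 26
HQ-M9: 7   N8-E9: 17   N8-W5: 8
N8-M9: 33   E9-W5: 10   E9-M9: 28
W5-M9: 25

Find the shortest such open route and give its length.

Minimum one-way distance = 53 km.

There are 4! = 24 possible orderings.
HQ - N8 - E9 - W5 - M9: 34+17+10+25 = 86
HQ - N8 - E9 - M9 - W5: 34+17+28+25 = 104
HQ - N8 - W5 - E9 - M9: 34+8+10+28 = 80
HQ - N8 - W5 - M9 - E9: 34+8+25+28 = 95
HQ - N8 - M9 - E9 - W5: 34+33+28+10 = 105
HQ - N8 - M9 - W5 - E9: 34+33+25+10 = 102
HQ - E9 - N8 - W5 - M9: 35+17+8+25 = 85
HQ - E9 - N8 - M9 - W5: 35+17+33+25 = 110
HQ - E9 - W5 - N8 - M9: 35+10+8+33 = 86
HQ - E9 - W5 - M9 - N8: 35+10+25+33 = 103
HQ - E9 - M9 - N8 - W5: 35+28+33+8 = 104
HQ - E9 - M9 - W5 - N8: 35+28+25+8 = 96
HQ - W5 - N8 - E9 - M9: 26+8+17+28 = 79
HQ - W5 - N8 - M9 - E9: 26+8+33+28 = 95
… (10 more)
HQ - M9 - E9 - W5 - N8: 7+28+10+8 = 53  ← best
The minimum is 53.
One shortest path: HQ → M9 → E9 → W5 → N8.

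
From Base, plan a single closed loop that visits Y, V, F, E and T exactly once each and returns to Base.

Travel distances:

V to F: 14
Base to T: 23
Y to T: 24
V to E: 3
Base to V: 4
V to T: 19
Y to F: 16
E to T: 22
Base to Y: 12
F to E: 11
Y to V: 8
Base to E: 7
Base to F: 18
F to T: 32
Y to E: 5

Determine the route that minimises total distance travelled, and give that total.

Minimum total distance: 81.

There are 60 distinct closed tours to check (reversals are equivalent).
Base-Y-V-F-E-T-Base: 12+8+14+11+22+23 = 90
Base-Y-V-F-T-E-Base: 12+8+14+32+22+7 = 95
Base-Y-V-E-F-T-Base: 12+8+3+11+32+23 = 89
Base-Y-V-E-T-F-Base: 12+8+3+22+32+18 = 95
Base-Y-V-T-F-E-Base: 12+8+19+32+11+7 = 89
Base-Y-V-T-E-F-Base: 12+8+19+22+11+18 = 90
Base-Y-F-V-E-T-Base: 12+16+14+3+22+23 = 90
Base-Y-F-V-T-E-Base: 12+16+14+19+22+7 = 90
Base-Y-F-E-V-T-Base: 12+16+11+3+19+23 = 84
Base-Y-F-E-T-V-Base: 12+16+11+22+19+4 = 84
Base-Y-F-T-V-E-Base: 12+16+32+19+3+7 = 89
Base-Y-F-T-E-V-Base: 12+16+32+22+3+4 = 89
Base-Y-E-V-F-T-Base: 12+5+3+14+32+23 = 89
Base-Y-E-V-T-F-Base: 12+5+3+19+32+18 = 89
… (46 more)
Base-V-F-E-Y-T-Base: 4+14+11+5+24+23 = 81  ← best
The minimum is 81.
One optimal route: Base → V → F → E → Y → T → Base (or its reverse).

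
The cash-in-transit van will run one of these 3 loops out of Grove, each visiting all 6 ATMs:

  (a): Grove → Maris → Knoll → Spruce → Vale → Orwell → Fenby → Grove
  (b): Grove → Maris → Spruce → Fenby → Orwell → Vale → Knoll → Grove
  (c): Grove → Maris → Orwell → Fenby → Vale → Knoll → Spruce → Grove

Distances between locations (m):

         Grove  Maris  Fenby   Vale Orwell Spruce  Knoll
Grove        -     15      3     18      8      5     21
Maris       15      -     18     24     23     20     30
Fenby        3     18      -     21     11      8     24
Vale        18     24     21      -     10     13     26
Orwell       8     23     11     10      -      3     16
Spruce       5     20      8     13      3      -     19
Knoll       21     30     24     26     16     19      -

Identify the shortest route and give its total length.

Shortest is (a), total 101 m.

(a): 15 + 30 + 19 + 13 + 10 + 11 + 3 = 101
(b): 15 + 20 + 8 + 11 + 10 + 26 + 21 = 111
(c): 15 + 23 + 11 + 21 + 26 + 19 + 5 = 120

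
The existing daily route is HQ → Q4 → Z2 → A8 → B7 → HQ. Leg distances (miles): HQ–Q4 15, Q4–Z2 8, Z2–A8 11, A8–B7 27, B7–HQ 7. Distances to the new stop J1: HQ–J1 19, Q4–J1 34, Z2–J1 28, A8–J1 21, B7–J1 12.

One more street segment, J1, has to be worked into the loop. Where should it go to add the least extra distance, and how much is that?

Minimum extra distance: 6 miles, inserting J1 between A8 and B7.

Insertion cost between consecutive stops i–j is d(i,J1) + d(J1,j) − d(i,j):
  between HQ and Q4: 19 + 34 − 15 = 38
  between Q4 and Z2: 34 + 28 − 8 = 54
  between Z2 and A8: 28 + 21 − 11 = 38
  between A8 and B7: 21 + 12 − 27 = 6
  between B7 and HQ: 12 + 19 − 7 = 24
Cheapest insertion is between A8 and B7, adding 6.
New total = 68 + 6 = 74.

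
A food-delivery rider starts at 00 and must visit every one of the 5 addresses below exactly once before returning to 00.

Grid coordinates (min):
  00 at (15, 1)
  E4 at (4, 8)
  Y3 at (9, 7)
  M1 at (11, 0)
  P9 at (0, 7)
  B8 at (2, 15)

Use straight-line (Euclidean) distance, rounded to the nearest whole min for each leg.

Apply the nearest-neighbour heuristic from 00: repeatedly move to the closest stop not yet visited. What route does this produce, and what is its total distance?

From 00: distances to unvisited — M1=4, Y3=8, E4=13, P9=16, B8=19. Nearest is M1 (4).
From M1: distances to unvisited — Y3=7, E4=11, P9=13, B8=17. Nearest is Y3 (7).
From Y3: distances to unvisited — E4=5, P9=9, B8=11. Nearest is E4 (5).
From E4: distances to unvisited — P9=4, B8=7. Nearest is P9 (4).
From P9: distances to unvisited — B8=8. Nearest is B8 (8).
Return B8→00: 19.
Total = 4 + 7 + 5 + 4 + 8 + 19 = 47.

Total distance 47 min via the nearest-neighbour route 00 → M1 → Y3 → E4 → P9 → B8 → 00.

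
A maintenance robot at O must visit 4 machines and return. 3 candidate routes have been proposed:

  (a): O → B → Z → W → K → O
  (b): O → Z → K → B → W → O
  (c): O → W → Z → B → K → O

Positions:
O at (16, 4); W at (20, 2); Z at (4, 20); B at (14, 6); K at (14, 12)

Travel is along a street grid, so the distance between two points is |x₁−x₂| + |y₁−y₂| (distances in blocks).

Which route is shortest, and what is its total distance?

Shortest is (b), total 68 blocks.

(a): 4 + 24 + 34 + 16 + 10 = 88
(b): 28 + 18 + 6 + 10 + 6 = 68
(c): 6 + 34 + 24 + 6 + 10 = 80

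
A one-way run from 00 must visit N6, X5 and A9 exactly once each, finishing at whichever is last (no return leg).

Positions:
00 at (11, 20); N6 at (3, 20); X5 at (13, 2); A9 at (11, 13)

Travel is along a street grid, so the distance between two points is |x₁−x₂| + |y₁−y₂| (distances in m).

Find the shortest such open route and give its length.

36 m — the minimum one-way total.

There are 3! = 6 possible orderings.
00 → N6 → X5 → A9: 8+28+13 = 49
00 → N6 → A9 → X5: 8+15+13 = 36
00 → X5 → N6 → A9: 20+28+15 = 63
00 → X5 → A9 → N6: 20+13+15 = 48
00 → A9 → N6 → X5: 7+15+28 = 50
00 → A9 → X5 → N6: 7+13+28 = 48
The minimum is 36.
One shortest path: 00 → N6 → A9 → X5.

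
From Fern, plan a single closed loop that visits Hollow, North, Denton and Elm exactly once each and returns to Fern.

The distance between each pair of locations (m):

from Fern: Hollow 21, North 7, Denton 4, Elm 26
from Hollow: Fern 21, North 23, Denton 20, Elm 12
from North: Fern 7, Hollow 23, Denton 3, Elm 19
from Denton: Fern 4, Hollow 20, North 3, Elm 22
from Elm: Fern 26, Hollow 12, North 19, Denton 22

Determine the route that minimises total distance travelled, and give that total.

With 4 stops there are 4!/2 = 12 distinct round trips (a route and its reverse cost the same).
Fern → Hollow → North → Denton → Elm → Fern: 21+23+3+22+26 = 95
Fern → Hollow → North → Elm → Denton → Fern: 21+23+19+22+4 = 89
Fern → Hollow → Denton → North → Elm → Fern: 21+20+3+19+26 = 89
Fern → Hollow → Denton → Elm → North → Fern: 21+20+22+19+7 = 89
Fern → Hollow → Elm → North → Denton → Fern: 21+12+19+3+4 = 59
Fern → Hollow → Elm → Denton → North → Fern: 21+12+22+3+7 = 65
Fern → North → Hollow → Denton → Elm → Fern: 7+23+20+22+26 = 98
Fern → North → Hollow → Elm → Denton → Fern: 7+23+12+22+4 = 68
Fern → North → Denton → Hollow → Elm → Fern: 7+3+20+12+26 = 68
Fern → North → Elm → Hollow → Denton → Fern: 7+19+12+20+4 = 62
Fern → Denton → Hollow → North → Elm → Fern: 4+20+23+19+26 = 92
Fern → Denton → North → Hollow → Elm → Fern: 4+3+23+12+26 = 68
The minimum is 59.
One optimal route: Fern → Hollow → Elm → North → Denton → Fern (or its reverse).

59 m — the shortest possible round trip.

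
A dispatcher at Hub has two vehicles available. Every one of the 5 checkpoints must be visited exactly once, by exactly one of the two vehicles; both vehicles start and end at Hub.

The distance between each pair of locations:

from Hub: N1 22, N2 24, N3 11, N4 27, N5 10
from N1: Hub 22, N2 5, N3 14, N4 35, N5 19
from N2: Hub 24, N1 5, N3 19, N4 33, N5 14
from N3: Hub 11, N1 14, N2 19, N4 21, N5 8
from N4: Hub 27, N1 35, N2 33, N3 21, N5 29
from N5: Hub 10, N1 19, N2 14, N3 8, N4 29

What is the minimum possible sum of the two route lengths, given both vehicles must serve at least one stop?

Try each way of splitting the stops between the two vehicles (each non-empty) and, for each split, find the best tour for each vehicle:
  {N1} + {N2, N3, N4, N5}: 44 + 89 = 133
  {N2} + {N1, N3, N4, N5}: 48 + 91 = 139
  {N1, N2} + {N3, N4, N5}: 51 + 66 = 117
  {N3} + {N1, N2, N4, N5}: 22 + 91 = 113
  {N1, N3} + {N2, N4, N5}: 47 + 84 = 131
  {N2, N3} + {N1, N4, N5}: 54 + 91 = 145
  … (15 splits in total)
  {N4} + {N1, N2, N3, N5}: 54 + 54 = 108  ← best
Best: vehicle 1 Hub → N4 → Hub = 54; vehicle 2 Hub → N3 → N1 → N2 → N5 → Hub = 54; combined 108.

Minimum combined distance: 108.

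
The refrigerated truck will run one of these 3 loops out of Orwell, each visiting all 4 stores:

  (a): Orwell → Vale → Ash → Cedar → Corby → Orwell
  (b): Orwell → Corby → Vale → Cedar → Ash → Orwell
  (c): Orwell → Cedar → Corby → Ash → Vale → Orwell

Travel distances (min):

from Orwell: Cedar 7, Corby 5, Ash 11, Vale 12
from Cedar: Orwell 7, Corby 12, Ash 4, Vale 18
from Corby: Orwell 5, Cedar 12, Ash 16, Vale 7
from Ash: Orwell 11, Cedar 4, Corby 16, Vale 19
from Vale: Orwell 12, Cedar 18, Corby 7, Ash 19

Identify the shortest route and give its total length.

Shortest is (b), total 45 min.

(a): 12 + 19 + 4 + 12 + 5 = 52
(b): 5 + 7 + 18 + 4 + 11 = 45
(c): 7 + 12 + 16 + 19 + 12 = 66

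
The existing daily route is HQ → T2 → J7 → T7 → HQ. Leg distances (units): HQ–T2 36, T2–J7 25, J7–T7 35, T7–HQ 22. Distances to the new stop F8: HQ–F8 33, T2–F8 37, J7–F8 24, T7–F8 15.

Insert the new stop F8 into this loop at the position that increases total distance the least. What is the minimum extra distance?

Adding 4 by placing F8 on the J7–T7 leg.

Insertion cost between consecutive stops i–j is d(i,F8) + d(F8,j) − d(i,j):
  between HQ and T2: 33 + 37 − 36 = 34
  between T2 and J7: 37 + 24 − 25 = 36
  between J7 and T7: 24 + 15 − 35 = 4
  between T7 and HQ: 15 + 33 − 22 = 26
Cheapest insertion is between J7 and T7, adding 4.
New total = 118 + 4 = 122.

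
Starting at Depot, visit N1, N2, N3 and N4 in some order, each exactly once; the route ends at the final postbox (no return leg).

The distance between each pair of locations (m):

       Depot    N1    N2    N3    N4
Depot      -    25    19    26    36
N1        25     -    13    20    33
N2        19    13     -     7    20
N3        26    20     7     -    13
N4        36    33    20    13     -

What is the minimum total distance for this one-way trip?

There are 4! = 24 possible orderings.
Depot → N1 → N2 → N3 → N4: 25+13+7+13 = 58
Depot → N1 → N2 → N4 → N3: 25+13+20+13 = 71
Depot → N1 → N3 → N2 → N4: 25+20+7+20 = 72
Depot → N1 → N3 → N4 → N2: 25+20+13+20 = 78
Depot → N1 → N4 → N2 → N3: 25+33+20+7 = 85
Depot → N1 → N4 → N3 → N2: 25+33+13+7 = 78
Depot → N2 → N1 → N3 → N4: 19+13+20+13 = 65
Depot → N2 → N1 → N4 → N3: 19+13+33+13 = 78
Depot → N2 → N3 → N1 → N4: 19+7+20+33 = 79
Depot → N2 → N3 → N4 → N1: 19+7+13+33 = 72
Depot → N2 → N4 → N1 → N3: 19+20+33+20 = 92
Depot → N2 → N4 → N3 → N1: 19+20+13+20 = 72
Depot → N3 → N1 → N2 → N4: 26+20+13+20 = 79
Depot → N3 → N1 → N4 → N2: 26+20+33+20 = 99
… (10 more)
The minimum is 58.
One shortest path: Depot → N1 → N2 → N3 → N4.

Shortest open route: 58 m.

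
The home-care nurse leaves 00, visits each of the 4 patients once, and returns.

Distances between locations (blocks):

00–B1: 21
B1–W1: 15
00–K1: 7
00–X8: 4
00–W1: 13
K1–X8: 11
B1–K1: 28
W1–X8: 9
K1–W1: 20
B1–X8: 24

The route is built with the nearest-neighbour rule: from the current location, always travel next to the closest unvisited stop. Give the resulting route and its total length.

00 → [X8:4 / K1:7 / W1:13 / B1:21] → X8 (4)
X8 → [W1:9 / K1:11 / B1:24] → W1 (9)
W1 → [B1:15 / K1:20] → B1 (15)
B1 → [K1:28] → K1 (28)
Return K1→00: 7.
Total = 4 + 9 + 15 + 28 + 7 = 63.

63 blocks along 00 → X8 → W1 → B1 → K1 → 00.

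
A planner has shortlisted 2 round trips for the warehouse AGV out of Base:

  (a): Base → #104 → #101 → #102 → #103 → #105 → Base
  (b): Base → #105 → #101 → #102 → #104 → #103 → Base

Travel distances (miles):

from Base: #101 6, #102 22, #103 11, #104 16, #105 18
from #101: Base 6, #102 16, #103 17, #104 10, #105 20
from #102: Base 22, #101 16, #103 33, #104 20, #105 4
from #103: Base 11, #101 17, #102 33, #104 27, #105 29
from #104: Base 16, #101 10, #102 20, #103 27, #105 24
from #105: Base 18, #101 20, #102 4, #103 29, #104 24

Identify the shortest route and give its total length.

112 miles — (b) is the shortest.

(a): 16 + 10 + 16 + 33 + 29 + 18 = 122
(b): 18 + 20 + 16 + 20 + 27 + 11 = 112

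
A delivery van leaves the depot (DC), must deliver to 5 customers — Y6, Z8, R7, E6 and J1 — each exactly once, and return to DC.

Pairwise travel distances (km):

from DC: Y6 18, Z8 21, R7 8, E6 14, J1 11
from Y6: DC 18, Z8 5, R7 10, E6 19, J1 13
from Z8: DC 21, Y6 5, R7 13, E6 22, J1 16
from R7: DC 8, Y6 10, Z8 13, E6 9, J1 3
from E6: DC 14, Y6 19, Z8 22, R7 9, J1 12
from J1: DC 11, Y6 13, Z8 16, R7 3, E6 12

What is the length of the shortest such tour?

65 km — the shortest possible round trip.

DC→Y6→Z8→R7→E6→J1→DC: 18+5+13+9+12+11 = 68
DC→Y6→Z8→R7→J1→E6→DC: 18+5+13+3+12+14 = 65
DC→Y6→Z8→E6→R7→J1→DC: 18+5+22+9+3+11 = 68
DC→Y6→Z8→E6→J1→R7→DC: 18+5+22+12+3+8 = 68
DC→Y6→Z8→J1→R7→E6→DC: 18+5+16+3+9+14 = 65
DC→Y6→Z8→J1→E6→R7→DC: 18+5+16+12+9+8 = 68
DC→Y6→R7→Z8→E6→J1→DC: 18+10+13+22+12+11 = 86
DC→Y6→R7→Z8→J1→E6→DC: 18+10+13+16+12+14 = 83
DC→Y6→R7→E6→Z8→J1→DC: 18+10+9+22+16+11 = 86
DC→Y6→R7→E6→J1→Z8→DC: 18+10+9+12+16+21 = 86
DC→Y6→R7→J1→Z8→E6→DC: 18+10+3+16+22+14 = 83
DC→Y6→R7→J1→E6→Z8→DC: 18+10+3+12+22+21 = 86
DC→Y6→E6→Z8→R7→J1→DC: 18+19+22+13+3+11 = 86
DC→Y6→E6→Z8→J1→R7→DC: 18+19+22+16+3+8 = 86
… (46 more)
The minimum is 65.
One optimal route: DC → Y6 → Z8 → R7 → J1 → E6 → DC (or its reverse).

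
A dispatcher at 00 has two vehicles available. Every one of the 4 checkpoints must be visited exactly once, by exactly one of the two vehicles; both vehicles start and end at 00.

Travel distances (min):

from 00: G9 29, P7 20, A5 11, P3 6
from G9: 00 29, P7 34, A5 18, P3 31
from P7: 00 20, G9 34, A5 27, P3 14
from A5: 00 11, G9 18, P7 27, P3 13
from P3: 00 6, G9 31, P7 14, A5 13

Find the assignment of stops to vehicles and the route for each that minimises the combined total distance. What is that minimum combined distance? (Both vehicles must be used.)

Minimum combined distance: 95 min.

There are 2^3 − 1 = 7 ways to divide the 4 stops into two non-empty groups. For each, the best each vehicle can do is its own shortest tour through its group:
  {G9} + {P7, A5, P3}: 58 + 58 = 116
  {P7} + {G9, A5, P3}: 40 + 66 = 106
  {G9, P7} + {A5, P3}: 83 + 30 = 113
  {A5} + {G9, P7, P3}: 22 + 83 = 105
  {G9, A5} + {P7, P3}: 58 + 40 = 98
  {P7, A5} + {G9, P3}: 58 + 66 = 124
  … (7 splits in total)
  {G9, P7, A5} + {P3}: 83 + 12 = 95  ← best
Best: vehicle 1 00 → P7 → G9 → A5 → 00 = 83; vehicle 2 00 → P3 → 00 = 12; combined 95.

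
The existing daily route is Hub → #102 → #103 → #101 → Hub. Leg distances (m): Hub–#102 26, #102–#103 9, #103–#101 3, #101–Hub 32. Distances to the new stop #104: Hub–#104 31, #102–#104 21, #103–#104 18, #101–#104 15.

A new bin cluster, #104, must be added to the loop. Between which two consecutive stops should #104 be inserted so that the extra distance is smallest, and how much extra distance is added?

Adding 14 m by placing #104 on the #101–Hub leg.

Insertion cost between consecutive stops i–j is d(i,#104) + d(#104,j) − d(i,j):
  between Hub and #102: 31 + 21 − 26 = 26
  between #102 and #103: 21 + 18 − 9 = 30
  between #103 and #101: 18 + 15 − 3 = 30
  between #101 and Hub: 15 + 31 − 32 = 14
Cheapest insertion is between #101 and Hub, adding 14.
New total = 70 + 14 = 84.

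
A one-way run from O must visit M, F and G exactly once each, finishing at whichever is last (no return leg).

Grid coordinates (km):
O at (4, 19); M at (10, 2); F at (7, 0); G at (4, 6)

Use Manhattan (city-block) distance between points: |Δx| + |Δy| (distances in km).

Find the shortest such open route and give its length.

27 km — the minimum one-way total.

There are 3! = 6 possible orderings.
O - M - F - G: 23+5+9 = 37
O - M - G - F: 23+10+9 = 42
O - F - M - G: 22+5+10 = 37
O - F - G - M: 22+9+10 = 41
O - G - M - F: 13+10+5 = 28
O - G - F - M: 13+9+5 = 27
The minimum is 27.
One shortest path: O → G → F → M.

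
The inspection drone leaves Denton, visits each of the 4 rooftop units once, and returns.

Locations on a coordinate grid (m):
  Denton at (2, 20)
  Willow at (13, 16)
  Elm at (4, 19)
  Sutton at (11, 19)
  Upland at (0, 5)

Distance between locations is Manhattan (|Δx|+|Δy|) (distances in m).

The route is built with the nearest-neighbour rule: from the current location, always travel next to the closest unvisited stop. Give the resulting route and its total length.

At Denton the remaining stops are Elm 3, Sutton 10, Willow 15, Upland 17; go to Elm.
At Elm the remaining stops are Sutton 7, Willow 12, Upland 18; go to Sutton.
At Sutton the remaining stops are Willow 5, Upland 25; go to Willow.
At Willow the remaining stops are Upland 24; go to Upland.
Return Upland→Denton: 17.
Total = 3 + 7 + 5 + 24 + 17 = 56.

Nearest-neighbour total = 56 m; route Denton → Elm → Sutton → Willow → Upland → Denton.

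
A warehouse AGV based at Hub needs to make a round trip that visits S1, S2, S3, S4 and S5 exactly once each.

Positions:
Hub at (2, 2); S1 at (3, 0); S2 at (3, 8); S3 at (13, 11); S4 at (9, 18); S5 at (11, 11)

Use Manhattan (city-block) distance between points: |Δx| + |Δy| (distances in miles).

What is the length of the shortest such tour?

Shortest round trip = 58 miles.

With 5 stops there are 5!/2 = 60 distinct round trips (a route and its reverse cost the same).
Hub-S1-S2-S3-S4-S5-Hub: 3+8+13+11+9+18 = 62
Hub-S1-S2-S3-S5-S4-Hub: 3+8+13+2+9+23 = 58
Hub-S1-S2-S4-S3-S5-Hub: 3+8+16+11+2+18 = 58
Hub-S1-S2-S4-S5-S3-Hub: 3+8+16+9+2+20 = 58
Hub-S1-S2-S5-S3-S4-Hub: 3+8+11+2+11+23 = 58
Hub-S1-S2-S5-S4-S3-Hub: 3+8+11+9+11+20 = 62
Hub-S1-S3-S2-S4-S5-Hub: 3+21+13+16+9+18 = 80
Hub-S1-S3-S2-S5-S4-Hub: 3+21+13+11+9+23 = 80
Hub-S1-S3-S4-S2-S5-Hub: 3+21+11+16+11+18 = 80
Hub-S1-S3-S4-S5-S2-Hub: 3+21+11+9+11+7 = 62
Hub-S1-S3-S5-S2-S4-Hub: 3+21+2+11+16+23 = 76
Hub-S1-S3-S5-S4-S2-Hub: 3+21+2+9+16+7 = 58
Hub-S1-S4-S2-S3-S5-Hub: 3+24+16+13+2+18 = 76
Hub-S1-S4-S2-S5-S3-Hub: 3+24+16+11+2+20 = 76
… (46 more)
The minimum is 58.
One optimal route: Hub → S1 → S2 → S3 → S5 → S4 → Hub (or its reverse).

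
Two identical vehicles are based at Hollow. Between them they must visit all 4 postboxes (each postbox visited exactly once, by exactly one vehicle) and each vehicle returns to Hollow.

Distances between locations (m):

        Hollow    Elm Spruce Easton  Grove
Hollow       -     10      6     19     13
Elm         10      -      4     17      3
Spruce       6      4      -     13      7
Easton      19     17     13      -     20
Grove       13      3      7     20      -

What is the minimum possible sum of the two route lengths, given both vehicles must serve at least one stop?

Check every non-empty split of the stops between the two vehicles; for each half take its own optimal tour:
  {Elm} + {Spruce, Easton, Grove}: 20 + 52 = 72
  {Spruce} + {Elm, Easton, Grove}: 12 + 52 = 64
  {Elm, Spruce} + {Easton, Grove}: 20 + 52 = 72
  {Easton} + {Elm, Spruce, Grove}: 38 + 26 = 64
  {Elm, Easton} + {Spruce, Grove}: 46 + 26 = 72
  {Spruce, Easton} + {Elm, Grove}: 38 + 26 = 64
  … (7 splits in total)
Best: vehicle 1 Hollow → Spruce → Hollow = 12; vehicle 2 Hollow → Elm → Grove → Easton → Hollow = 52; combined 64.

64 m — the smallest possible combined total.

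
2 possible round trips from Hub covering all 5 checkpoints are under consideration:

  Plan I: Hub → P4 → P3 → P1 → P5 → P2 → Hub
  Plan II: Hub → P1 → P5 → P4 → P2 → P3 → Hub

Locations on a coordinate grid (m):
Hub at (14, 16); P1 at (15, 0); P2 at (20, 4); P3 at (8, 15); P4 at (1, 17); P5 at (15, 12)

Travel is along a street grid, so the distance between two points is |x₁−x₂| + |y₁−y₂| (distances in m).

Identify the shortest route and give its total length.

88 m — Plan I is the shortest.

Plan I: 14 + 9 + 22 + 12 + 13 + 18 = 88
Plan II: 17 + 12 + 19 + 32 + 23 + 7 = 110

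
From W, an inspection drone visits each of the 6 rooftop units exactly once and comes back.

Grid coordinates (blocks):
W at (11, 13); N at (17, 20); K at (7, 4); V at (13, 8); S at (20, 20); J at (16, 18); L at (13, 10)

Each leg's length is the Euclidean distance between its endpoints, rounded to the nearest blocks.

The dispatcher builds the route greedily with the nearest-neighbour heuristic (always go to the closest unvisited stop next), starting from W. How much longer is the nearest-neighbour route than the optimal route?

Excess over optimum: 3 blocks.

W: L=4, V=5, J=7, N=9, K=10, S=11 ⇒ L
L: V=2, K=8, J=9, N=11, S=12 ⇒ V
V: K=7, J=10, N=13, S=14 ⇒ K
K: J=17, N=19, S=21 ⇒ J
J: N=2, S=4 ⇒ N
N: S=3 ⇒ S
NN route W → L → V → K → J → N → S → W costs 46.
Optimal: W → K → V → L → S → N → J → W costs 43 (by enumerating all 360 distinct tours).
Excess = 46 − 43 = 3.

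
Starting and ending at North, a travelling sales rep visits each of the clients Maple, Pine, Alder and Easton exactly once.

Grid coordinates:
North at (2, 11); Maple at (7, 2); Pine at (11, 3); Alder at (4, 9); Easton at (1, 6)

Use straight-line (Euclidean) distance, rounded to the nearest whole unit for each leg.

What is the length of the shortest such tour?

With 4 stops there are 4!/2 = 12 distinct round trips (a route and its reverse cost the same).
North-Maple-Pine-Alder-Easton-North: 10+4+9+4+5 = 32
North-Maple-Pine-Easton-Alder-North: 10+4+10+4+3 = 31
North-Maple-Alder-Pine-Easton-North: 10+8+9+10+5 = 42
North-Maple-Alder-Easton-Pine-North: 10+8+4+10+12 = 44
North-Maple-Easton-Pine-Alder-North: 10+7+10+9+3 = 39
North-Maple-Easton-Alder-Pine-North: 10+7+4+9+12 = 42
North-Pine-Maple-Alder-Easton-North: 12+4+8+4+5 = 33
North-Pine-Maple-Easton-Alder-North: 12+4+7+4+3 = 30
North-Pine-Alder-Maple-Easton-North: 12+9+8+7+5 = 41
North-Pine-Easton-Maple-Alder-North: 12+10+7+8+3 = 40
North-Alder-Maple-Pine-Easton-North: 3+8+4+10+5 = 30
North-Alder-Pine-Maple-Easton-North: 3+9+4+7+5 = 28
The minimum is 28.
One optimal route: North → Alder → Pine → Maple → Easton → North (or its reverse).

Minimum total distance: 28.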